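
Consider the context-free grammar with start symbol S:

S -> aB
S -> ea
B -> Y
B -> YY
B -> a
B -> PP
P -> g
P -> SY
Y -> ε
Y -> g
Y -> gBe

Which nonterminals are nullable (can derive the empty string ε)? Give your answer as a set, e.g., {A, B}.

Directly nullable (have an ε-rule): {Y}.
B is nullable via B -> Y (every symbol on the right is already known nullable).
Not nullable: P, S — each has a terminal in every rule's right-hand side or depends on a non-nullable symbol.

{B, Y}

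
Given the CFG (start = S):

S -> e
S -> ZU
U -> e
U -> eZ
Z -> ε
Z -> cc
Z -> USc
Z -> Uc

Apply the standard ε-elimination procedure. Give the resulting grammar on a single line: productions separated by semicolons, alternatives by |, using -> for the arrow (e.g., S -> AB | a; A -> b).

S -> U | e | ZU; U -> e | eZ; Z -> Uc | cc | USc

Nullable set: {Z}.
S -> ZU: Z nullable, giving U | ZU.
U -> eZ: Z nullable, giving e | eZ.
Drop Z -> ε.
Unchanged (no nullable symbols): S -> e; U -> e; Z -> USc; Z -> Uc; Z -> cc.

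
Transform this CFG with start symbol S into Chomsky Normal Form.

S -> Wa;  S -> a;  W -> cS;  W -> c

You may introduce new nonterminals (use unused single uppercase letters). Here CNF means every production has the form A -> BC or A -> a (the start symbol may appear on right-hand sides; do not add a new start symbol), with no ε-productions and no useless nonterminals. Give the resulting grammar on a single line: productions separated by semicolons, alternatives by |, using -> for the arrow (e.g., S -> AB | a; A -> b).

S -> a | WA; A -> a; B -> c; W -> c | BS

No ε-productions.
No unit productions to eliminate.
TERM: introduce A -> a, B -> c and substitute in every rule of length ≥2.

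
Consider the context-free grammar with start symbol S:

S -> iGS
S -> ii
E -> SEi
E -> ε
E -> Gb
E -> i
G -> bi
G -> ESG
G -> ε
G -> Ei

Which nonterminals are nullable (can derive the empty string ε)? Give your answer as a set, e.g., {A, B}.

{E, G}

Directly nullable (have an ε-rule): {E, G}.
Not nullable: S — each has a terminal in every rule's right-hand side or depends on a non-nullable symbol.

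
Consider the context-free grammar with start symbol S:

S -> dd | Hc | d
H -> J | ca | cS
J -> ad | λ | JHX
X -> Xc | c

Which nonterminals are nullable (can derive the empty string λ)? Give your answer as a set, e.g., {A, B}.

Directly nullable (have an ε-rule): {J}.
H is nullable via H -> J (every symbol on the right is already known nullable).
Not nullable: S, X — each has a terminal in every rule's right-hand side or depends on a non-nullable symbol.

{H, J}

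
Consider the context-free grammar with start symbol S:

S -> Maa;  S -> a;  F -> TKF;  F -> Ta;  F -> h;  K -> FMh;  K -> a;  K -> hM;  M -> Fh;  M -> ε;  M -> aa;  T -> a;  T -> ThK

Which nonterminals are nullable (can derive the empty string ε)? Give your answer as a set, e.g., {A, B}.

Directly nullable (have an ε-rule): {M}.
Not nullable: F, K, S, T — each has a terminal in every rule's right-hand side or depends on a non-nullable symbol.

{M}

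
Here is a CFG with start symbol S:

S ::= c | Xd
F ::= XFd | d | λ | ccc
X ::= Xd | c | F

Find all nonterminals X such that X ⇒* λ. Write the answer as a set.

Directly nullable (have an ε-rule): {F}.
X is nullable via X -> F (every symbol on the right is already known nullable).
Not nullable: S — each has a terminal in every rule's right-hand side or depends on a non-nullable symbol.

{F, X}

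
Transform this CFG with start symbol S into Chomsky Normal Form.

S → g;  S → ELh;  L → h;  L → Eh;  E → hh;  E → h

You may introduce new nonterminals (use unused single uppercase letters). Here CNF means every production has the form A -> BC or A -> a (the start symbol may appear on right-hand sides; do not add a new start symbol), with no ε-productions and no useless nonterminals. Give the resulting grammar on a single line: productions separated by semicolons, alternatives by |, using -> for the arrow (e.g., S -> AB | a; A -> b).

S -> g | EB; A -> h; B -> LA; E -> h | AA; L -> h | EA

No ε-productions.
No unit productions to eliminate.
TERM: introduce A -> h and substitute in every rule of length ≥2.
BIN: S -> ELA becomes S -> EB, B -> LA.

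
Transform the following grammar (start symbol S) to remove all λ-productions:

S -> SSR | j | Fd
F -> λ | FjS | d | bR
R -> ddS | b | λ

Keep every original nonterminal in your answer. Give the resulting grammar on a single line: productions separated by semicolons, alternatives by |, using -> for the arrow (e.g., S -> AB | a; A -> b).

Nullable set: {F, R}.
S -> Fd: F nullable, giving Fd | d.
S -> SSR: R nullable, giving SS | SSR.
Drop F -> λ.
F -> FjS: F nullable, giving FjS | jS.
F -> bR: R nullable, giving b | bR.
Drop R -> λ.
Unchanged (no nullable symbols): S -> j; F -> d; R -> b; R -> ddS.

S -> d | j | Fd | SS | SSR; F -> b | d | bR | jS | FjS; R -> b | ddS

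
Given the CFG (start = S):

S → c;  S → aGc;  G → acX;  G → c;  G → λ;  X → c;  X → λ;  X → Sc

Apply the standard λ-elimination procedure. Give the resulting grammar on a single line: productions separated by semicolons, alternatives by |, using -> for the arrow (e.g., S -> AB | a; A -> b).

S -> c | ac | aGc; G -> c | ac | acX; X -> c | Sc

Nullable set: {G, X}.
S -> aGc: G nullable, giving aGc | ac.
Drop G -> λ.
G -> acX: X nullable, giving ac | acX.
Drop X -> λ.
Unchanged (no nullable symbols): S -> c; G -> c; X -> Sc; X -> c.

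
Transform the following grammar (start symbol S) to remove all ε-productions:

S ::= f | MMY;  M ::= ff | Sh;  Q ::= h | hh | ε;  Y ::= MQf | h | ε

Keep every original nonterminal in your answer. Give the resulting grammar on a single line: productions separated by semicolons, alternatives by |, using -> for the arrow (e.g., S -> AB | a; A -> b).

Nullable set: {Q, Y}.
S -> MMY: Y nullable, giving MM | MMY.
Drop Q -> ε.
Drop Y -> ε.
Y -> MQf: Q nullable, giving MQf | Mf.
Unchanged (no nullable symbols): S -> f; M -> Sh; M -> ff; Q -> h; Q -> hh; Y -> h.

S -> f | MM | MMY; M -> Sh | ff; Q -> h | hh; Y -> h | Mf | MQf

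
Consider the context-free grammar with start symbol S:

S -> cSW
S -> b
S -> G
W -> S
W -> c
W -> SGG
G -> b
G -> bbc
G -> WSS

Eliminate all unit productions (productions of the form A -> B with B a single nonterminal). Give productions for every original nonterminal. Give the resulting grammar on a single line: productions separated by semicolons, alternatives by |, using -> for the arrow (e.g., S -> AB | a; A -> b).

Unit productions: S->G, W->S.
Unit pairs (A ⇒* B via units): (S,G), (W,G), (W,S).
S: inherits non-unit rules of {G, S} → WSS | b | bbc | cSW.
G: inherits non-unit rules of {G} → WSS | b | bbc.
W: inherits non-unit rules of {G, S, W} → SGG | WSS | b | bbc | c | cSW.

S -> b | WSS | bbc | cSW; G -> b | WSS | bbc; W -> b | c | SGG | WSS | bbc | cSW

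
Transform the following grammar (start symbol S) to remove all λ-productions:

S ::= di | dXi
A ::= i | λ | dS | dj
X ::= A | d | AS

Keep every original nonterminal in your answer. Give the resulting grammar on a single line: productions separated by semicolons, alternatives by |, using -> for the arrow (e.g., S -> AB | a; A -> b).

S -> di | dXi; A -> i | dS | dj; X -> A | S | d | AS

Nullable set: {A, X}.
S -> dXi: X nullable, giving dXi | di.
Drop A -> λ.
X -> A: A nullable, giving A.
X -> AS: A nullable, giving AS | S.
Unchanged (no nullable symbols): S -> di; A -> dS; A -> dj; A -> i; X -> d.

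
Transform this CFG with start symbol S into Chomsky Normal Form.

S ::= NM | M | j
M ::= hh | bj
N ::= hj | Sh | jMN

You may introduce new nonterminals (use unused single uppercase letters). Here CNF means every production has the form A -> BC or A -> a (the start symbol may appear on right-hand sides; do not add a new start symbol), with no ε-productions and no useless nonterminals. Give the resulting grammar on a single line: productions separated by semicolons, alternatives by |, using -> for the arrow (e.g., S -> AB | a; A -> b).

No ε-productions.
After unit-elimination: S -> j | NM | bj | hh; M -> bj | hh; N -> Sh | hj | jMN.
TERM: introduce A -> b, C -> h, B -> j and substitute in every rule of length ≥2.
BIN: N -> BMN becomes N -> BD, D -> MN.

S -> j | AB | CC | NM; A -> b; B -> j; C -> h; D -> MN; M -> AB | CC; N -> BD | CB | SC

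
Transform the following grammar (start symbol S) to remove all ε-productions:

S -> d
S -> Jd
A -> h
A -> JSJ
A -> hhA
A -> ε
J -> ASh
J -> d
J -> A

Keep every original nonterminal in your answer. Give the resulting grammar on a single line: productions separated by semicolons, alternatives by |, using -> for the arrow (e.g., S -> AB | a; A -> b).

S -> d | Jd; A -> S | h | JS | SJ | hh | JSJ | hhA; J -> A | d | Sh | ASh

Nullable set: {A, J}.
S -> Jd: J nullable, giving Jd | d.
Drop A -> ε.
A -> JSJ: J, J nullable, giving JS | JSJ | S | SJ.
A -> hhA: A nullable, giving hh | hhA.
J -> A: A nullable, giving A.
J -> ASh: A nullable, giving ASh | Sh.
Unchanged (no nullable symbols): S -> d; A -> h; J -> d.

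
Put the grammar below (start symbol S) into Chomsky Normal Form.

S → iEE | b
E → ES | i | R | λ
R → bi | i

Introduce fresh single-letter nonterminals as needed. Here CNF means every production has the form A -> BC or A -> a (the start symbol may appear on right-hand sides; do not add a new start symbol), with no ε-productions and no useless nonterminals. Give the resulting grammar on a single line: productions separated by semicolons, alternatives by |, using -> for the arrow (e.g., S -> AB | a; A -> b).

Nullable: {E}; after ε-elimination: S -> b | i | iE | iEE; E -> R | S | i | ES; R -> i | bi.
After unit-elimination: S -> b | i | iE | iEE; E -> b | i | ES | bi | iE | iEE; R -> i | bi.
TERM: introduce A -> b, B -> i and substitute in every rule of length ≥2.
BIN: E -> BEE becomes E -> BC, C -> EE; S -> BEE becomes S -> BD, D -> EE.
Drop unreachable/unproductive: R.

S -> b | i | BD | BE; A -> b; B -> i; C -> EE; D -> EE; E -> b | i | AB | BC | BE | ES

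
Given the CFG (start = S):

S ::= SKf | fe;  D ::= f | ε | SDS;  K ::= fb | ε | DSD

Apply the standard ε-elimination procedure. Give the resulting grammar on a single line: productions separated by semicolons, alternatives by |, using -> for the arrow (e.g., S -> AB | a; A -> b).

Nullable set: {D, K}.
S -> SKf: K nullable, giving SKf | Sf.
Drop D -> ε.
D -> SDS: D nullable, giving SDS | SS.
Drop K -> ε.
K -> DSD: D, D nullable, giving DS | DSD | S | SD.
Unchanged (no nullable symbols): S -> fe; D -> f; K -> fb.

S -> Sf | fe | SKf; D -> f | SS | SDS; K -> S | DS | SD | fb | DSD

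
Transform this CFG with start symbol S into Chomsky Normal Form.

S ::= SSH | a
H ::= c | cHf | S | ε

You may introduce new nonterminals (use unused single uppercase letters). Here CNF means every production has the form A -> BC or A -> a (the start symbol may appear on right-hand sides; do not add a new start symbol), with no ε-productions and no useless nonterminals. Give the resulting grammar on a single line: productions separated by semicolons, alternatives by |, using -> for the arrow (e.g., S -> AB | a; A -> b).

Nullable: {H}; after ε-elimination: S -> a | SS | SSH; H -> S | c | cf | cHf.
After unit-elimination: S -> a | SS | SSH; H -> a | c | SS | cf | SSH | cHf.
TERM: introduce A -> c, B -> f and substitute in every rule of length ≥2.
BIN: H -> AHB becomes H -> AC, C -> HB; H -> SSH becomes H -> SD, D -> SH; S -> SSH becomes S -> SE, E -> SH.

S -> a | SE | SS; A -> c; B -> f; C -> HB; D -> SH; E -> SH; H -> a | c | AB | AC | SD | SS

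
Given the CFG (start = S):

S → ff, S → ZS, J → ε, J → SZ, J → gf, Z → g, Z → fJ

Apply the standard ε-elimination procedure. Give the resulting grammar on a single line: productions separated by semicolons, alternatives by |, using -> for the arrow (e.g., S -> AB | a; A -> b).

S -> ZS | ff; J -> SZ | gf; Z -> f | g | fJ

Nullable set: {J}.
Drop J -> ε.
Z -> fJ: J nullable, giving f | fJ.
Unchanged (no nullable symbols): S -> ZS; S -> ff; J -> SZ; J -> gf; Z -> g.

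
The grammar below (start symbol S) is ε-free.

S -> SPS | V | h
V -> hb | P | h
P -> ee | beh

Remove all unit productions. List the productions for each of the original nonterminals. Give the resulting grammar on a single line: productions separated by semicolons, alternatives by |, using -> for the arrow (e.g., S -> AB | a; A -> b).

S -> h | ee | hb | SPS | beh; P -> ee | beh; V -> h | ee | hb | beh

Unit productions: S->V, V->P.
Unit pairs (A ⇒* B via units): (S,P), (S,V), (V,P).
S: inherits non-unit rules of {P, S, V} → SPS | beh | ee | h | hb.
P: inherits non-unit rules of {P} → beh | ee.
V: inherits non-unit rules of {P, V} → beh | ee | h | hb.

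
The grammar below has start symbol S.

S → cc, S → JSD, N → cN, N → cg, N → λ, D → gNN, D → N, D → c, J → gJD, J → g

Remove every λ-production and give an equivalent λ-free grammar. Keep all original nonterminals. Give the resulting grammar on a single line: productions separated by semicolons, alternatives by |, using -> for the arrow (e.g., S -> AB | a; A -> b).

Nullable set: {D, N}.
S -> JSD: D nullable, giving JS | JSD.
D -> N: N nullable, giving N.
D -> gNN: N, N nullable, giving g | gN | gNN.
J -> gJD: D nullable, giving gJ | gJD.
Drop N -> λ.
N -> cN: N nullable, giving c | cN.
Unchanged (no nullable symbols): S -> cc; D -> c; J -> g; N -> cg.

S -> JS | cc | JSD; D -> N | c | g | gN | gNN; J -> g | gJ | gJD; N -> c | cN | cg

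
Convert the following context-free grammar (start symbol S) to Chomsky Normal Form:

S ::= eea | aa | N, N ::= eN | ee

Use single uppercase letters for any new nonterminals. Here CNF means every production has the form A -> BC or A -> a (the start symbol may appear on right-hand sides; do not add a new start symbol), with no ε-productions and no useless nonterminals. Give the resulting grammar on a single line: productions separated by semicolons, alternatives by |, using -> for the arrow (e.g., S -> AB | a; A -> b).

S -> AA | AC | AN | BB; A -> e; B -> a; C -> AB; N -> AA | AN

No ε-productions.
After unit-elimination: S -> aa | eN | ee | eea; N -> eN | ee.
TERM: introduce B -> a, A -> e and substitute in every rule of length ≥2.
BIN: S -> AAB becomes S -> AC, C -> AB.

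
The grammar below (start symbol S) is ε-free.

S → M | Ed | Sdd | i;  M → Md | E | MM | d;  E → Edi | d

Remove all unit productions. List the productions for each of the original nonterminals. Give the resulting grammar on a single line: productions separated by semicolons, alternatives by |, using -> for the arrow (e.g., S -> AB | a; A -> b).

Unit productions: M->E, S->M.
Unit pairs (A ⇒* B via units): (M,E), (S,E), (S,M).
S: inherits non-unit rules of {E, M, S} → Ed | Edi | MM | Md | Sdd | d | i.
E: inherits non-unit rules of {E} → Edi | d.
M: inherits non-unit rules of {E, M} → Edi | MM | Md | d.

S -> d | i | Ed | MM | Md | Edi | Sdd; E -> d | Edi; M -> d | MM | Md | Edi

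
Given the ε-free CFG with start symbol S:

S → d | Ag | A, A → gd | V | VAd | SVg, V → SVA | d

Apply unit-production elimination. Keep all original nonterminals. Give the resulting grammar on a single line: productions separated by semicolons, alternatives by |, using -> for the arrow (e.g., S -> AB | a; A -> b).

Unit productions: A->V, S->A.
Unit pairs (A ⇒* B via units): (A,V), (S,A), (S,V).
S: inherits non-unit rules of {A, S, V} → Ag | SVA | SVg | VAd | d | gd.
A: inherits non-unit rules of {A, V} → SVA | SVg | VAd | d | gd.
V: inherits non-unit rules of {V} → SVA | d.

S -> d | Ag | gd | SVA | SVg | VAd; A -> d | gd | SVA | SVg | VAd; V -> d | SVA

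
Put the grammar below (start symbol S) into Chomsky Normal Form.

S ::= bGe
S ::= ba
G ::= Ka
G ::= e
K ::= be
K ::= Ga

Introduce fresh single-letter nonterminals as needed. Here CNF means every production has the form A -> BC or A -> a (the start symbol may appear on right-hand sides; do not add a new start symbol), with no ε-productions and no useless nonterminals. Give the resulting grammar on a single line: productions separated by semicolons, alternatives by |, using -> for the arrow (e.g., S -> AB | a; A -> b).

S -> BA | BD; A -> a; B -> b; C -> e; D -> GC; G -> e | KA; K -> BC | GA

No ε-productions.
No unit productions to eliminate.
TERM: introduce A -> a, B -> b, C -> e and substitute in every rule of length ≥2.
BIN: S -> BGC becomes S -> BD, D -> GC.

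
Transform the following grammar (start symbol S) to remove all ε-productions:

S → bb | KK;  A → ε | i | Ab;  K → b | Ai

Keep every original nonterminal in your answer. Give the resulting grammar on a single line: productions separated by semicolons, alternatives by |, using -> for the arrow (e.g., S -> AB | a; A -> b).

S -> KK | bb; A -> b | i | Ab; K -> b | i | Ai

Nullable set: {A}.
Drop A -> ε.
A -> Ab: A nullable, giving Ab | b.
K -> Ai: A nullable, giving Ai | i.
Unchanged (no nullable symbols): S -> KK; S -> bb; A -> i; K -> b.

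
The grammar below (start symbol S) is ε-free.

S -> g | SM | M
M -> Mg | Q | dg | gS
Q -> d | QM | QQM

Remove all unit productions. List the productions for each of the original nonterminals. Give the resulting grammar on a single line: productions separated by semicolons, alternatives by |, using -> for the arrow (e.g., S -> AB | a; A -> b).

Unit productions: M->Q, S->M.
Unit pairs (A ⇒* B via units): (M,Q), (S,M), (S,Q).
S: inherits non-unit rules of {M, Q, S} → Mg | QM | QQM | SM | d | dg | g | gS.
M: inherits non-unit rules of {M, Q} → Mg | QM | QQM | d | dg | gS.
Q: inherits non-unit rules of {Q} → QM | QQM | d.

S -> d | g | Mg | QM | SM | dg | gS | QQM; M -> d | Mg | QM | dg | gS | QQM; Q -> d | QM | QQM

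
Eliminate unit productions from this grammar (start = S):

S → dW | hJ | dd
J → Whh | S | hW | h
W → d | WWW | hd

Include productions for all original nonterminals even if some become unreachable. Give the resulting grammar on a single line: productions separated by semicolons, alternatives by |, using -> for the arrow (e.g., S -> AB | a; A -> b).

Unit productions: J->S.
Unit pairs (A ⇒* B via units): (J,S).
S: inherits non-unit rules of {S} → dW | dd | hJ.
J: inherits non-unit rules of {J, S} → Whh | dW | dd | h | hJ | hW.
W: inherits non-unit rules of {W} → WWW | d | hd.

S -> dW | dd | hJ; J -> h | dW | dd | hJ | hW | Whh; W -> d | hd | WWW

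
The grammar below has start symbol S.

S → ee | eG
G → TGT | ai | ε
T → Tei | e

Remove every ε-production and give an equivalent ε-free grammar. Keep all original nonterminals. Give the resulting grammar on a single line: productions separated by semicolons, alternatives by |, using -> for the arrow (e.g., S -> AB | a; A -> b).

S -> e | eG | ee; G -> TT | ai | TGT; T -> e | Tei

Nullable set: {G}.
S -> eG: G nullable, giving e | eG.
Drop G -> ε.
G -> TGT: G nullable, giving TGT | TT.
Unchanged (no nullable symbols): S -> ee; G -> ai; T -> Tei; T -> e.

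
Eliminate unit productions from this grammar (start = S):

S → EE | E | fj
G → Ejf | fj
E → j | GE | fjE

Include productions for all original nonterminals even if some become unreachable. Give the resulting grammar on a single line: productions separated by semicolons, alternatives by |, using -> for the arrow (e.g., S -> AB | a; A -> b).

Unit productions: S->E.
Unit pairs (A ⇒* B via units): (S,E).
S: inherits non-unit rules of {E, S} → EE | GE | fj | fjE | j.
E: inherits non-unit rules of {E} → GE | fjE | j.
G: inherits non-unit rules of {G} → Ejf | fj.

S -> j | EE | GE | fj | fjE; E -> j | GE | fjE; G -> fj | Ejf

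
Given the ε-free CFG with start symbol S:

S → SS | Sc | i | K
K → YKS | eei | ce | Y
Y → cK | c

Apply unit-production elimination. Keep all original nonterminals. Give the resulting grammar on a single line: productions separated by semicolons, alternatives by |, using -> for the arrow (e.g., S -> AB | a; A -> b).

Unit productions: K->Y, S->K.
Unit pairs (A ⇒* B via units): (K,Y), (S,K), (S,Y).
S: inherits non-unit rules of {K, S, Y} → SS | Sc | YKS | c | cK | ce | eei | i.
K: inherits non-unit rules of {K, Y} → YKS | c | cK | ce | eei.
Y: inherits non-unit rules of {Y} → c | cK.

S -> c | i | SS | Sc | cK | ce | YKS | eei; K -> c | cK | ce | YKS | eei; Y -> c | cK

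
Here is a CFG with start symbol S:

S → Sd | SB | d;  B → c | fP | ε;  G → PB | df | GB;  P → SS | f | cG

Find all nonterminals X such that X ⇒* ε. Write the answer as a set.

Directly nullable (have an ε-rule): {B}.
Not nullable: G, P, S — each has a terminal in every rule's right-hand side or depends on a non-nullable symbol.

{B}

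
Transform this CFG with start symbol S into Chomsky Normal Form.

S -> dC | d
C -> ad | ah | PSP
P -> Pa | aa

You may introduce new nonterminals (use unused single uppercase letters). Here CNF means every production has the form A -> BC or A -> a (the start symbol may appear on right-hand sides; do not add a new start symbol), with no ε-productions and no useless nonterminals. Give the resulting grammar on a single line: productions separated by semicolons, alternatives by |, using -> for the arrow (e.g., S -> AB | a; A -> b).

S -> d | BC; A -> a; B -> d; C -> AB | AD | PE; D -> h; E -> SP; P -> AA | PA

No ε-productions.
No unit productions to eliminate.
TERM: introduce A -> a, B -> d, D -> h and substitute in every rule of length ≥2.
BIN: C -> PSP becomes C -> PE, E -> SP.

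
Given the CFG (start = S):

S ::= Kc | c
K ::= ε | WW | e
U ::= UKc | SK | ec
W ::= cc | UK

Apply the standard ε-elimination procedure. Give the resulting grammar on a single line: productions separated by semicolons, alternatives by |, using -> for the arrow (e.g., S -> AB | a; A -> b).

Nullable set: {K}.
S -> Kc: K nullable, giving Kc | c.
Drop K -> ε.
U -> SK: K nullable, giving S | SK.
U -> UKc: K nullable, giving UKc | Uc.
W -> UK: K nullable, giving U | UK.
Unchanged (no nullable symbols): S -> c; K -> WW; K -> e; U -> ec; W -> cc.

S -> c | Kc; K -> e | WW; U -> S | SK | Uc | ec | UKc; W -> U | UK | cc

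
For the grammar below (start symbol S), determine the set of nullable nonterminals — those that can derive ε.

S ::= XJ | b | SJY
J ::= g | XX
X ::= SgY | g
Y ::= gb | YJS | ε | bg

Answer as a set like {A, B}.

Directly nullable (have an ε-rule): {Y}.
Not nullable: J, S, X — each has a terminal in every rule's right-hand side or depends on a non-nullable symbol.

{Y}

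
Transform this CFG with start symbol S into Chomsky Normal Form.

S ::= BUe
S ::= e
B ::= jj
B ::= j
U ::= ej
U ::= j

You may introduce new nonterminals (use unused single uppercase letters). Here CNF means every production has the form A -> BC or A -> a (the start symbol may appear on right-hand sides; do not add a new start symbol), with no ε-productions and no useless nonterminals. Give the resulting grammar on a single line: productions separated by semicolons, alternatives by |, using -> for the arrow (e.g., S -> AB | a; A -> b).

No ε-productions.
No unit productions to eliminate.
TERM: introduce C -> e, A -> j and substitute in every rule of length ≥2.
BIN: S -> BUC becomes S -> BD, D -> UC.

S -> e | BD; A -> j; B -> j | AA; C -> e; D -> UC; U -> j | CA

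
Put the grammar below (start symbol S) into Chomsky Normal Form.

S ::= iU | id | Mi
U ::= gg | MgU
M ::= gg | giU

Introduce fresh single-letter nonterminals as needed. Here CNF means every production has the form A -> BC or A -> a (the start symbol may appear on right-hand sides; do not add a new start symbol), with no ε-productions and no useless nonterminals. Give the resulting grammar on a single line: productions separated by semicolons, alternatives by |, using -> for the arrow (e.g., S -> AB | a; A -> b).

S -> BC | BU | MB; A -> g; B -> i; C -> d; D -> BU; E -> AU; M -> AA | AD; U -> AA | ME

No ε-productions.
No unit productions to eliminate.
TERM: introduce C -> d, A -> g, B -> i and substitute in every rule of length ≥2.
BIN: M -> ABU becomes M -> AD, D -> BU; U -> MAU becomes U -> ME, E -> AU.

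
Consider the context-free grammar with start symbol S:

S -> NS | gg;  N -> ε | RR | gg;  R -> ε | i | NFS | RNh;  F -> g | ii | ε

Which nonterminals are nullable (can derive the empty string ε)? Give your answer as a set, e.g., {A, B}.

Directly nullable (have an ε-rule): {F, N, R}.
Not nullable: S — each has a terminal in every rule's right-hand side or depends on a non-nullable symbol.

{F, N, R}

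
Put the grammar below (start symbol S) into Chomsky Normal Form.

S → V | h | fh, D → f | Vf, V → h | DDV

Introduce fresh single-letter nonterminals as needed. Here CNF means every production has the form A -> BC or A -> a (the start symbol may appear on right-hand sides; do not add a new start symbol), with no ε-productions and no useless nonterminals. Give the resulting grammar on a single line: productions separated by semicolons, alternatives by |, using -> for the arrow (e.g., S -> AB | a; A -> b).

No ε-productions.
After unit-elimination: S -> h | fh | DDV; D -> f | Vf; V -> h | DDV.
TERM: introduce A -> f, B -> h and substitute in every rule of length ≥2.
BIN: S -> DDV becomes S -> DC, C -> DV; V -> DDV becomes V -> DE, E -> DV.

S -> h | AB | DC; A -> f; B -> h; C -> DV; D -> f | VA; E -> DV; V -> h | DE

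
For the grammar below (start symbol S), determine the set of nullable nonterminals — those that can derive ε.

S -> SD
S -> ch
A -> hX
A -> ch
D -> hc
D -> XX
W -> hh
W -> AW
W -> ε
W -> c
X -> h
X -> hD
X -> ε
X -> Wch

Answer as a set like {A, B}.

{D, W, X}

Directly nullable (have an ε-rule): {W, X}.
D is nullable via D -> XX (every symbol on the right is already known nullable).
Not nullable: A, S — each has a terminal in every rule's right-hand side or depends on a non-nullable symbol.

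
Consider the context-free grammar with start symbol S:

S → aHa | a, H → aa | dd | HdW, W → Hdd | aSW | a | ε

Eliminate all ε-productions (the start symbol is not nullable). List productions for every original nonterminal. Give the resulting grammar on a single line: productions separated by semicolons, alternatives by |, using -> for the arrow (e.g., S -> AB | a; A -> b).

S -> a | aHa; H -> Hd | aa | dd | HdW; W -> a | aS | Hdd | aSW

Nullable set: {W}.
H -> HdW: W nullable, giving Hd | HdW.
Drop W -> ε.
W -> aSW: W nullable, giving aS | aSW.
Unchanged (no nullable symbols): S -> a; S -> aHa; H -> aa; H -> dd; W -> Hdd; W -> a.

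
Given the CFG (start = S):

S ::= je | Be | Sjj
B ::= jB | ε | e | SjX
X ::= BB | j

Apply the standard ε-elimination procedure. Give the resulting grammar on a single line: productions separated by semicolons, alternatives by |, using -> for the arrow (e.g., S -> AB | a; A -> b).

S -> e | Be | je | Sjj; B -> e | j | Sj | jB | SjX; X -> B | j | BB

Nullable set: {B, X}.
S -> Be: B nullable, giving Be | e.
Drop B -> ε.
B -> SjX: X nullable, giving Sj | SjX.
B -> jB: B nullable, giving j | jB.
X -> BB: B, B nullable, giving B | BB.
Unchanged (no nullable symbols): S -> Sjj; S -> je; B -> e; X -> j.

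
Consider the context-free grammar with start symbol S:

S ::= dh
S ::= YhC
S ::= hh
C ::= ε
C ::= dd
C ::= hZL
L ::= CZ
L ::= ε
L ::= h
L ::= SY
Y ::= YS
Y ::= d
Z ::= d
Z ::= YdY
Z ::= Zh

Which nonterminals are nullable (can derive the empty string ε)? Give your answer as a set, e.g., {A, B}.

Directly nullable (have an ε-rule): {C, L}.
Not nullable: S, Y, Z — each has a terminal in every rule's right-hand side or depends on a non-nullable symbol.

{C, L}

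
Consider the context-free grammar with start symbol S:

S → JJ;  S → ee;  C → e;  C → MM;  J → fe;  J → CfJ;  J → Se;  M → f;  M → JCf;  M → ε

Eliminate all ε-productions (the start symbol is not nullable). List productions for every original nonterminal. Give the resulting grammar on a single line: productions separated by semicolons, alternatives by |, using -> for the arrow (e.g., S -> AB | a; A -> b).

S -> JJ | ee; C -> M | e | MM; J -> Se | fJ | fe | CfJ; M -> f | Jf | JCf

Nullable set: {C, M}.
C -> MM: M, M nullable, giving M | MM.
J -> CfJ: C nullable, giving CfJ | fJ.
Drop M -> ε.
M -> JCf: C nullable, giving JCf | Jf.
Unchanged (no nullable symbols): S -> JJ; S -> ee; C -> e; J -> Se; J -> fe; M -> f.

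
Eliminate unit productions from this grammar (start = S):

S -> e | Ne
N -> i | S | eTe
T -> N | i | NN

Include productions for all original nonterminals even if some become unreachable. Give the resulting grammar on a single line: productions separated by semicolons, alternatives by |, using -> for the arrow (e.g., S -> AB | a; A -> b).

S -> e | Ne; N -> e | i | Ne | eTe; T -> e | i | NN | Ne | eTe

Unit productions: N->S, T->N.
Unit pairs (A ⇒* B via units): (N,S), (T,N), (T,S).
S: inherits non-unit rules of {S} → Ne | e.
N: inherits non-unit rules of {N, S} → Ne | e | eTe | i.
T: inherits non-unit rules of {N, S, T} → NN | Ne | e | eTe | i.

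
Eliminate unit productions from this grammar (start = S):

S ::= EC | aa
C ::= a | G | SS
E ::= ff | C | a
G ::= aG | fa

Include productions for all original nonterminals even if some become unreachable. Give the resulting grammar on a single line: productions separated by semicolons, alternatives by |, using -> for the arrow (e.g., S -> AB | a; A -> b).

S -> EC | aa; C -> a | SS | aG | fa; E -> a | SS | aG | fa | ff; G -> aG | fa

Unit productions: C->G, E->C.
Unit pairs (A ⇒* B via units): (C,G), (E,C), (E,G).
S: inherits non-unit rules of {S} → EC | aa.
C: inherits non-unit rules of {C, G} → SS | a | aG | fa.
E: inherits non-unit rules of {C, E, G} → SS | a | aG | fa | ff.
G: inherits non-unit rules of {G} → aG | fa.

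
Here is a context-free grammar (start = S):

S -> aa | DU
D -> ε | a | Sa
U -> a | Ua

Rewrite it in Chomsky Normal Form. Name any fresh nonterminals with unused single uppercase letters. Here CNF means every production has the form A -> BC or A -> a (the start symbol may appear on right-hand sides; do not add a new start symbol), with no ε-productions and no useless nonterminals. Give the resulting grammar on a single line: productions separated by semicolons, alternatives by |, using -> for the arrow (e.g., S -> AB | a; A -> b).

Nullable: {D}; after ε-elimination: S -> U | DU | aa; D -> a | Sa; U -> a | Ua.
After unit-elimination: S -> a | DU | Ua | aa; D -> a | Sa; U -> a | Ua.
TERM: introduce A -> a and substitute in every rule of length ≥2.

S -> a | AA | DU | UA; A -> a; D -> a | SA; U -> a | UA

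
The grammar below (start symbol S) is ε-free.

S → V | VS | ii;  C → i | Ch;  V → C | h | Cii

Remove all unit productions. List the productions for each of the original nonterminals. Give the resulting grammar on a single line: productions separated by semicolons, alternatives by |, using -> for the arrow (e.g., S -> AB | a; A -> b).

S -> h | i | Ch | VS | ii | Cii; C -> i | Ch; V -> h | i | Ch | Cii

Unit productions: S->V, V->C.
Unit pairs (A ⇒* B via units): (S,C), (S,V), (V,C).
S: inherits non-unit rules of {C, S, V} → Ch | Cii | VS | h | i | ii.
C: inherits non-unit rules of {C} → Ch | i.
V: inherits non-unit rules of {C, V} → Ch | Cii | h | i.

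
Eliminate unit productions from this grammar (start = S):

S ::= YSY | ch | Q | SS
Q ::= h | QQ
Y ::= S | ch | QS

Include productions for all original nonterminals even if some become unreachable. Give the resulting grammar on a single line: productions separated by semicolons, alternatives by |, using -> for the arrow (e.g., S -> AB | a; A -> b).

Unit productions: S->Q, Y->S.
Unit pairs (A ⇒* B via units): (S,Q), (Y,Q), (Y,S).
S: inherits non-unit rules of {Q, S} → QQ | SS | YSY | ch | h.
Q: inherits non-unit rules of {Q} → QQ | h.
Y: inherits non-unit rules of {Q, S, Y} → QQ | QS | SS | YSY | ch | h.

S -> h | QQ | SS | ch | YSY; Q -> h | QQ; Y -> h | QQ | QS | SS | ch | YSY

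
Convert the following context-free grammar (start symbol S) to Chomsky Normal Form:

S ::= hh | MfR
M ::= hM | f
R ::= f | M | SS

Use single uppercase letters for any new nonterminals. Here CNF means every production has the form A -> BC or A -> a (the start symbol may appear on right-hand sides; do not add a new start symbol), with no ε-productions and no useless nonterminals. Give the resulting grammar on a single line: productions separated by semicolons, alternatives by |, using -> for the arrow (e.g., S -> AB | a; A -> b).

S -> AA | MC; A -> h; B -> f; C -> BR; M -> f | AM; R -> f | AM | SS

No ε-productions.
After unit-elimination: S -> hh | MfR; M -> f | hM; R -> f | SS | hM.
TERM: introduce B -> f, A -> h and substitute in every rule of length ≥2.
BIN: S -> MBR becomes S -> MC, C -> BR.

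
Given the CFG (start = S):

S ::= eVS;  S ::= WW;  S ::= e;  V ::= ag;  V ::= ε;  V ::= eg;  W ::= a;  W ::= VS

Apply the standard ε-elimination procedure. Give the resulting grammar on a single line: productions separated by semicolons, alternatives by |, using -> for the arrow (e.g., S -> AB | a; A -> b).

Nullable set: {V}.
S -> eVS: V nullable, giving eS | eVS.
Drop V -> ε.
W -> VS: V nullable, giving S | VS.
Unchanged (no nullable symbols): S -> WW; S -> e; V -> ag; V -> eg; W -> a.

S -> e | WW | eS | eVS; V -> ag | eg; W -> S | a | VS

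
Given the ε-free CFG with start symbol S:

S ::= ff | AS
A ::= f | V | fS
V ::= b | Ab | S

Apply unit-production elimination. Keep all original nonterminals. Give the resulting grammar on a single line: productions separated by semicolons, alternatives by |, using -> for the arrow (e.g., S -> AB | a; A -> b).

Unit productions: A->V, V->S.
Unit pairs (A ⇒* B via units): (A,S), (A,V), (V,S).
S: inherits non-unit rules of {S} → AS | ff.
A: inherits non-unit rules of {A, S, V} → AS | Ab | b | f | fS | ff.
V: inherits non-unit rules of {S, V} → AS | Ab | b | ff.

S -> AS | ff; A -> b | f | AS | Ab | fS | ff; V -> b | AS | Ab | ff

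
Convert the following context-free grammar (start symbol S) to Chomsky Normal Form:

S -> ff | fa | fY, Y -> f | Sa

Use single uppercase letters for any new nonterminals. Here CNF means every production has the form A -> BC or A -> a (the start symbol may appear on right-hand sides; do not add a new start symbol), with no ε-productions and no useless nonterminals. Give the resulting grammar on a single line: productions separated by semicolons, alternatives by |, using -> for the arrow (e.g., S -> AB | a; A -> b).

S -> AA | AB | AY; A -> f; B -> a; Y -> f | SB

No ε-productions.
No unit productions to eliminate.
TERM: introduce B -> a, A -> f and substitute in every rule of length ≥2.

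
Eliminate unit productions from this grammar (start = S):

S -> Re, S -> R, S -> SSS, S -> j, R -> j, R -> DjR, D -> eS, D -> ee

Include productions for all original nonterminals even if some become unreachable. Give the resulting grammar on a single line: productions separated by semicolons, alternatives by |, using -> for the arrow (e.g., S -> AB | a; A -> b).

Unit productions: S->R.
Unit pairs (A ⇒* B via units): (S,R).
S: inherits non-unit rules of {R, S} → DjR | Re | SSS | j.
D: inherits non-unit rules of {D} → eS | ee.
R: inherits non-unit rules of {R} → DjR | j.

S -> j | Re | DjR | SSS; D -> eS | ee; R -> j | DjR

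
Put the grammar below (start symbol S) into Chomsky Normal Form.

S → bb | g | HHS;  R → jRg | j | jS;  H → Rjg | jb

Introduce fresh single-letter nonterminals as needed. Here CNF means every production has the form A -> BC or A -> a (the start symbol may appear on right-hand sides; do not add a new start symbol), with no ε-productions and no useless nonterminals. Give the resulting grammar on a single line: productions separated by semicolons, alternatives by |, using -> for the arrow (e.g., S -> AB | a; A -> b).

S -> g | CC | HF; A -> j; B -> g; C -> b; D -> AB; E -> RB; F -> HS; H -> AC | RD; R -> j | AE | AS

No ε-productions.
No unit productions to eliminate.
TERM: introduce C -> b, B -> g, A -> j and substitute in every rule of length ≥2.
BIN: H -> RAB becomes H -> RD, D -> AB; R -> ARB becomes R -> AE, E -> RB; S -> HHS becomes S -> HF, F -> HS.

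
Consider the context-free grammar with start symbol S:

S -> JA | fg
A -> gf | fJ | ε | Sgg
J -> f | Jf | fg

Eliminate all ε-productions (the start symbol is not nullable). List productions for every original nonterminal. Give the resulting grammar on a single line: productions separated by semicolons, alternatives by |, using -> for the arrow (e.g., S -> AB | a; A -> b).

S -> J | JA | fg; A -> fJ | gf | Sgg; J -> f | Jf | fg

Nullable set: {A}.
S -> JA: A nullable, giving J | JA.
Drop A -> ε.
Unchanged (no nullable symbols): S -> fg; A -> Sgg; A -> fJ; A -> gf; J -> Jf; J -> f; J -> fg.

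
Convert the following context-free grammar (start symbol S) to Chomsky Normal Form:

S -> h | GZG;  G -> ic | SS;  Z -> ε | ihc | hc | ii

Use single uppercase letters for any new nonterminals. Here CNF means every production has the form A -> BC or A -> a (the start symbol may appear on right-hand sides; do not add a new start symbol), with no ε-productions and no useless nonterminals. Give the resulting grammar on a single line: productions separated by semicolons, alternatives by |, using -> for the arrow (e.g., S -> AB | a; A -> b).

S -> h | GD | GG; A -> i; B -> c; C -> h; D -> ZG; E -> CB; G -> AB | SS; Z -> AA | AE | CB

Nullable: {Z}; after ε-elimination: S -> h | GG | GZG; G -> SS | ic; Z -> hc | ii | ihc.
No unit productions to eliminate.
TERM: introduce B -> c, C -> h, A -> i and substitute in every rule of length ≥2.
BIN: S -> GZG becomes S -> GD, D -> ZG; Z -> ACB becomes Z -> AE, E -> CB.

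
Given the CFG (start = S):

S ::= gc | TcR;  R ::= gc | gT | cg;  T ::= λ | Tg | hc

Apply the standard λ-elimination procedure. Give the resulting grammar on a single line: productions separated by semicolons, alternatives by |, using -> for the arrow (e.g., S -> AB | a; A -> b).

S -> cR | gc | TcR; R -> g | cg | gT | gc; T -> g | Tg | hc

Nullable set: {T}.
S -> TcR: T nullable, giving TcR | cR.
R -> gT: T nullable, giving g | gT.
Drop T -> λ.
T -> Tg: T nullable, giving Tg | g.
Unchanged (no nullable symbols): S -> gc; R -> cg; R -> gc; T -> hc.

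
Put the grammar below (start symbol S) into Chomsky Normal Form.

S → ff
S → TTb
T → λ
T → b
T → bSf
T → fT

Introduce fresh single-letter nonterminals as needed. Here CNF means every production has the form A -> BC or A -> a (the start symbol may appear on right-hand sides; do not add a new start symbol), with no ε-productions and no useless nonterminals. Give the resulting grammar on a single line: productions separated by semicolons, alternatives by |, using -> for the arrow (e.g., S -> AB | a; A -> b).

Nullable: {T}; after ε-elimination: S -> b | Tb | ff | TTb; T -> b | f | fT | bSf.
No unit productions to eliminate.
TERM: introduce A -> b, B -> f and substitute in every rule of length ≥2.
BIN: S -> TTA becomes S -> TC, C -> TA; T -> ASB becomes T -> AD, D -> SB.

S -> b | BB | TA | TC; A -> b; B -> f; C -> TA; D -> SB; T -> b | f | AD | BT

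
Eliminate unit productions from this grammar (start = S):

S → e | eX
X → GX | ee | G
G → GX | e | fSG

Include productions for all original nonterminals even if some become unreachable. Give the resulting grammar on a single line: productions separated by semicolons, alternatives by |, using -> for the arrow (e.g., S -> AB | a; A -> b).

Unit productions: X->G.
Unit pairs (A ⇒* B via units): (X,G).
S: inherits non-unit rules of {S} → e | eX.
G: inherits non-unit rules of {G} → GX | e | fSG.
X: inherits non-unit rules of {G, X} → GX | e | ee | fSG.

S -> e | eX; G -> e | GX | fSG; X -> e | GX | ee | fSG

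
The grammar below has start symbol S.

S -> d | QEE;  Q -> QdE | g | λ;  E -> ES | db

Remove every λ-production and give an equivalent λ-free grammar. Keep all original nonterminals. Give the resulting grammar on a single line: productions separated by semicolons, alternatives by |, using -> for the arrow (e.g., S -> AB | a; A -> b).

S -> d | EE | QEE; E -> ES | db; Q -> g | dE | QdE

Nullable set: {Q}.
S -> QEE: Q nullable, giving EE | QEE.
Drop Q -> λ.
Q -> QdE: Q nullable, giving QdE | dE.
Unchanged (no nullable symbols): S -> d; E -> ES; E -> db; Q -> g.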